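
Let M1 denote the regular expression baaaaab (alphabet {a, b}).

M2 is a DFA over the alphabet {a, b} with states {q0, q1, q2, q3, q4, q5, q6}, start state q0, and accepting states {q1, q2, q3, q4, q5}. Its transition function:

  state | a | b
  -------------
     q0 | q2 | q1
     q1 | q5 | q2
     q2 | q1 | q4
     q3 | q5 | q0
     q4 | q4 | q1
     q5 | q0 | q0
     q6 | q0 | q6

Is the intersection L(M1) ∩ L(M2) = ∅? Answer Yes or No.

Yes

Converting the expression M1 to a DFA (subset construction, then merging equivalent states) gives the minimal DFA with states {r0, r1, r2, r3, r4, r5, r6, r7, r8}, start state r0, accepting states {r8} and transitions r0: a→r1, b→r2; r1: a→r1, b→r1; r2: a→r3, b→r1; r3: a→r4, b→r1; r4: a→r5, b→r1; r5: a→r6, b→r1; r6: a→r7, b→r1; r7: a→r1, b→r8; r8: a→r1, b→r1.
Exploring the product automaton M1 × M2 from the start pair (r0, q0), following both machines on each input symbol, reaches 13 state pairs: (r0, q0), (r1, q2), (r2, q1), (r1, q1), (r1, q4), (r3, q5), (r1, q5), (r4, q0), (r1, q0), (r5, q2), (r6, q1), (r7, q5), (r8, q0).
M1 accepts in {r8} and M2 accepts in {q1, q2, q3, q4, q5}; no reachable pair has both components accepting, so no string drives both machines to acceptance simultaneously and L(M1) ∩ L(M2) = ∅.
So no string is accepted by both, and the intersection is empty.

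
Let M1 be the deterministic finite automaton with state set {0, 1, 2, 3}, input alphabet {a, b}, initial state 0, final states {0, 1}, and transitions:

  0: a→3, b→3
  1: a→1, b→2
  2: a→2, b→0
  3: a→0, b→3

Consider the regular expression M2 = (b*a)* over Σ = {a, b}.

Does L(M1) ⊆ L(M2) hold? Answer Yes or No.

Converting the expression M2 to a DFA (subset construction, then merging equivalent states) gives the minimal DFA with states {r0, r1}, start state r0, accepting states {r0} and transitions r0: a→r0, b→r1; r1: a→r0, b→r1.
Exploring the product automaton M1 × M2 from the start pair (0, r0), following both machines on each input symbol, reaches 3 state pairs: (0, r0), (3, r0), (3, r1).
M1 accepts in {0, 1} and M2 accepts in {r0}. The reachable pairs whose M1-component is accepting are (0, r0); in each of them the M2-component is accepting too, so the product for L(M1) \ L(M2) (M1-component accepting, M2-component rejecting) has no reachable accepting pair and the difference is empty.
Hence every string in L(M1) is also in L(M2).

Yes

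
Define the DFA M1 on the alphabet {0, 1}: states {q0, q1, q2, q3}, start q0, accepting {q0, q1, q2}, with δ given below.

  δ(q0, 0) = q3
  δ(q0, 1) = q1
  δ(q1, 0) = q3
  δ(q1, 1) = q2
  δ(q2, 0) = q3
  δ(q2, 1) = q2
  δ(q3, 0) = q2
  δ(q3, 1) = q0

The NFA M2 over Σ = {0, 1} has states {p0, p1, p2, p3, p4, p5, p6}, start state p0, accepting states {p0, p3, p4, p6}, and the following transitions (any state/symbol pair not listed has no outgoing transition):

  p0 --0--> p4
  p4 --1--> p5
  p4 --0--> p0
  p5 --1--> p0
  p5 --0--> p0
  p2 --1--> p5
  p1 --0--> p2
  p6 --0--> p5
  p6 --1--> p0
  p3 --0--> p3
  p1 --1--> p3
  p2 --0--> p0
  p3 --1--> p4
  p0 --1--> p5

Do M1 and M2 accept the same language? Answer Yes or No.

The string 1 is accepted by M1 but rejected by M2.
So L(M1) ≠ L(M2).

No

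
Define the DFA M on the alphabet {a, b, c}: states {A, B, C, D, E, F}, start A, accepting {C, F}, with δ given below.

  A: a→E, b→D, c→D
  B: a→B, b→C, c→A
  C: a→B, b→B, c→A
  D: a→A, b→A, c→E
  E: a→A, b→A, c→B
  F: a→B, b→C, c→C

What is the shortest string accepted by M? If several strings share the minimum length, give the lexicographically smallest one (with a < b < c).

A breadth-first search from A reaches an accepting state first via the path A → E → B → C on input acb.
No string of length < 3 is accepted (BFS exhausts all shorter strings without reaching an accepting state), and acb is the lexicographically least accepting string of length 3.

acb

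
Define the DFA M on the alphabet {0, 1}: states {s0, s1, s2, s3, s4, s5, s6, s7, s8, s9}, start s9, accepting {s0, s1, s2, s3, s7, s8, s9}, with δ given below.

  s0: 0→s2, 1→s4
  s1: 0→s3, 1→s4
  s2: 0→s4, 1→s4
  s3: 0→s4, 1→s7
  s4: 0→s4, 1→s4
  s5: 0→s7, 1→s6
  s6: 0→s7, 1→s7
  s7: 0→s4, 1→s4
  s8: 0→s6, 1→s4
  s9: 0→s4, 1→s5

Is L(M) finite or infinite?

The useful states (reachable from s9 and able to reach an accepting state) are {s5, s6, s7, s9}.
Restricted to these states the transition graph has no cycle, so every accepting path has bounded length and L is finite.

finite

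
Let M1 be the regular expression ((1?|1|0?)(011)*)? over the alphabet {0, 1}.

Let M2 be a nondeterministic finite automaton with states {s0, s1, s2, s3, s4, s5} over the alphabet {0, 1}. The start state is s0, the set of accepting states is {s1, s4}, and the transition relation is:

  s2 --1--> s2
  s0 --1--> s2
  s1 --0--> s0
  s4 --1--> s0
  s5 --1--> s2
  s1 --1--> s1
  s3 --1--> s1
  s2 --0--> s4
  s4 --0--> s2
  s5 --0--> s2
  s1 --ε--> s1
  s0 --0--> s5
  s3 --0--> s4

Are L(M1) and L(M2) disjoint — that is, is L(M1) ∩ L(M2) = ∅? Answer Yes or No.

Converting the expression M1 to a DFA (subset construction, then merging equivalent states) gives the minimal DFA with states {r0, r1, r2, r3, r4, r5}, start state r0, accepting states {r0, r1, r2} and transitions r0: 0→r1, 1→r2; r1: 0→r3, 1→r4; r2: 0→r3, 1→r5; r3: 0→r5, 1→r4; r4: 0→r5, 1→r2; r5: 0→r5, 1→r5.
Exploring the product automaton M1 × M2 from the start pair (r0, s0), following both machines on each input symbol, reaches 11 state pairs: (r0, s0), (r1, s5), (r2, s2), (r3, s2), (r4, s2), (r3, s4), (r5, s2), (r5, s4), (r4, s0), (r5, s0), (r5, s5).
M1 accepts in {r0, r1, r2} and M2 accepts in {s1, s4}; no reachable pair has both components accepting, so no string drives both machines to acceptance simultaneously and L(M1) ∩ L(M2) = ∅.
So no string is accepted by both, and the intersection is empty.

Yes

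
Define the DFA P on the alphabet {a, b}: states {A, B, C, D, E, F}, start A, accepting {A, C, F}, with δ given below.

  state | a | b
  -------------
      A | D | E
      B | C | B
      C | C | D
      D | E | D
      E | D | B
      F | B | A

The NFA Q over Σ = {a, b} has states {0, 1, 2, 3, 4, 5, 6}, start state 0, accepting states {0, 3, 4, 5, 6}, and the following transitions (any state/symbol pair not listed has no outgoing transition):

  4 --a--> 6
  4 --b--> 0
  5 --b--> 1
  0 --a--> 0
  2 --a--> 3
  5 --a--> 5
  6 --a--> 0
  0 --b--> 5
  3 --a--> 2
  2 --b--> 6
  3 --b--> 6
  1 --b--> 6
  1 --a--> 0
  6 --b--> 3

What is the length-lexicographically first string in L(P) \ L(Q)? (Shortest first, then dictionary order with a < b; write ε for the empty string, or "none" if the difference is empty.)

bbbba

The string bbbba is accepted by P but not by Q.
No shorter string lies in the difference, and bbbba is the lexicographically first length-5 string in L(P) \ L(Q).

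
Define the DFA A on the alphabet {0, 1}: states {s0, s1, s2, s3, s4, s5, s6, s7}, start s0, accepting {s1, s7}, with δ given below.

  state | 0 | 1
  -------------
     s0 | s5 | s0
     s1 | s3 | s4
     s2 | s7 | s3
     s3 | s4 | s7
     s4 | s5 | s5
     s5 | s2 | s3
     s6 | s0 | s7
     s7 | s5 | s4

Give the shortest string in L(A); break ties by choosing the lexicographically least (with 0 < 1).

A breadth-first search from s0 reaches an accepting state first via the path s0 → s5 → s2 → s7 on input 000.
No string of length < 3 is accepted (BFS exhausts all shorter strings without reaching an accepting state), and 000 is the lexicographically least accepting string of length 3.

000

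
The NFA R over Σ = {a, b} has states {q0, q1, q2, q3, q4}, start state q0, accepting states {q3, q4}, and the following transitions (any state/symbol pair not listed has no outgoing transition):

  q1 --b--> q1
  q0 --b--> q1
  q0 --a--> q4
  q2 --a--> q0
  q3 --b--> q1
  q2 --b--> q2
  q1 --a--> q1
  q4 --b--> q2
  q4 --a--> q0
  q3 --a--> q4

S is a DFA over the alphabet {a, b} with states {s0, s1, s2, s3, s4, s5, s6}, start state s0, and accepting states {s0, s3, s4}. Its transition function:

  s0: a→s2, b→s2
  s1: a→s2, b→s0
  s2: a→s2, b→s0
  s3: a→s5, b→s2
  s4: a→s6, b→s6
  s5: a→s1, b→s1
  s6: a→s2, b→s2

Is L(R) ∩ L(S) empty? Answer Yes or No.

Exploring the product automaton R × S from the start pair (q0, s0), following both machines on each input symbol, reaches 7 state pairs: (q0, s0), (q4, s2), (q1, s2), (q0, s2), (q2, s0), (q1, s0), (q2, s2).
R accepts in {q3, q4} and S accepts in {s0, s3, s4}; no reachable pair has both components accepting, so no string drives both machines to acceptance simultaneously and L(R) ∩ L(S) = ∅.
So no string is accepted by both, and the intersection is empty.

Yes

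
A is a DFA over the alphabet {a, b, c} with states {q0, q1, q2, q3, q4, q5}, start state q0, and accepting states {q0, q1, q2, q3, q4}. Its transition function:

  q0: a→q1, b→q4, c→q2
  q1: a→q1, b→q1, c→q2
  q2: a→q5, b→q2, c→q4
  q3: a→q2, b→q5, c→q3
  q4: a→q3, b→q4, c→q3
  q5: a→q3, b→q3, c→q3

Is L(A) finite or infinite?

State q1 is reachable from the start and can reach an accepting state, and it lies on the cycle q1 → q1.
Traversing that cycle any number of times yields accepted strings of unbounded length, so the language is infinite.

infinite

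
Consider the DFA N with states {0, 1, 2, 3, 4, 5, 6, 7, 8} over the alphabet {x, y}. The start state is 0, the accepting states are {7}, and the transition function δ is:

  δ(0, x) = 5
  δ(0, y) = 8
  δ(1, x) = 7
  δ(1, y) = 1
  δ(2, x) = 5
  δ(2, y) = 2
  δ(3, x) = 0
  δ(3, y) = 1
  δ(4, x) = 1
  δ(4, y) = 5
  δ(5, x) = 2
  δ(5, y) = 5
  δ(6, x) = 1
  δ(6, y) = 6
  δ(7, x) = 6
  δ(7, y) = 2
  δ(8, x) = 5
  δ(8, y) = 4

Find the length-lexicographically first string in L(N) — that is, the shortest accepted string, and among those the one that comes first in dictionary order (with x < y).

yyxx

A breadth-first search from 0 reaches an accepting state first via the path 0 → 8 → 4 → 1 → 7 on input yyxx.
No string of length < 4 is accepted (BFS exhausts all shorter strings without reaching an accepting state), and yyxx is the lexicographically least accepting string of length 4.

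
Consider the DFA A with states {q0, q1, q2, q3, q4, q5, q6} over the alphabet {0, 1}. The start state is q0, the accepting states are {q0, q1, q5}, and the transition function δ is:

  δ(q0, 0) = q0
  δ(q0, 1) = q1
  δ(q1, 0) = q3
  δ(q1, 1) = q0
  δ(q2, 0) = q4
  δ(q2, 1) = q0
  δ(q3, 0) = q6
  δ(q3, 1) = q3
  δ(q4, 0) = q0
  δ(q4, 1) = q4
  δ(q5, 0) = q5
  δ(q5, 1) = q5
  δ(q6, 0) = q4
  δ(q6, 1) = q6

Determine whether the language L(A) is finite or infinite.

State q0 is reachable from the start and can reach an accepting state, and it lies on the cycle q0 → q0.
Traversing that cycle any number of times yields accepted strings of unbounded length, so the language is infinite.

infinite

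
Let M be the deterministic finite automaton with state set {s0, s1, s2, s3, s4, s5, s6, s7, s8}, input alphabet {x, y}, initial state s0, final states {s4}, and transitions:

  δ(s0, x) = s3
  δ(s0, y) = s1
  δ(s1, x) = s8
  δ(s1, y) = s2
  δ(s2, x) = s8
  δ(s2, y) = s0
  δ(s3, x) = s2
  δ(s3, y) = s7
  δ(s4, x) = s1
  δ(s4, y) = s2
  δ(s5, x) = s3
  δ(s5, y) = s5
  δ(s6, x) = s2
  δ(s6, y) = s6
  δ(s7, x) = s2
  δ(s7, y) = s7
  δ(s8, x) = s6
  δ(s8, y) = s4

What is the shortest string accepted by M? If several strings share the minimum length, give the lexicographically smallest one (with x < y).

yxy

A breadth-first search from s0 reaches an accepting state first via the path s0 → s1 → s8 → s4 on input yxy.
No string of length < 3 is accepted (BFS exhausts all shorter strings without reaching an accepting state), and yxy is the lexicographically least accepting string of length 3.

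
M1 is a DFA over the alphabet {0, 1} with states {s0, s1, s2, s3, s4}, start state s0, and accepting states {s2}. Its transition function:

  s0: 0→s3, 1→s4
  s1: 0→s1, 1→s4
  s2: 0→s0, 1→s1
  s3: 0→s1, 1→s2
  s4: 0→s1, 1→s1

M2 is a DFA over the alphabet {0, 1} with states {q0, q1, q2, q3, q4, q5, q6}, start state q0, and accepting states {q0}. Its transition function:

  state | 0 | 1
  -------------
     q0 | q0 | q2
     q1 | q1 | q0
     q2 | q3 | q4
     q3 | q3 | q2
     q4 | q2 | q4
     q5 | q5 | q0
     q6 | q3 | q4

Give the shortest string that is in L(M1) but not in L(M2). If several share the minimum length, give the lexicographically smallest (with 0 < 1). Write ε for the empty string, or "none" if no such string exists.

The string 01 is accepted by M1 but not by M2.
No shorter string lies in the difference, and 01 is the lexicographically first length-2 string in L(M1) \ L(M2).

01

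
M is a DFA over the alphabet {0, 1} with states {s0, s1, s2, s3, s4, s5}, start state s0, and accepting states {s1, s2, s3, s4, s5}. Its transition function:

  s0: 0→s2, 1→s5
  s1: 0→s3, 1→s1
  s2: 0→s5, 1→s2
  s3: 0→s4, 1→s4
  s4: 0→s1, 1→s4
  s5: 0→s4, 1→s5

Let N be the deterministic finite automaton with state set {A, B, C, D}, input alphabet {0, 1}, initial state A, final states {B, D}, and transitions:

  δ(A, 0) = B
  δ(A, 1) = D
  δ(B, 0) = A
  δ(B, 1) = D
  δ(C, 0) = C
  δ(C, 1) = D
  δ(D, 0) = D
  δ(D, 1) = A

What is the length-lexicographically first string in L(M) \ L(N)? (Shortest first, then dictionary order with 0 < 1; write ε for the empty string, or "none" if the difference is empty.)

00

The string 00 is accepted by M but not by N.
No shorter string lies in the difference, and 00 is the lexicographically first length-2 string in L(M) \ L(N).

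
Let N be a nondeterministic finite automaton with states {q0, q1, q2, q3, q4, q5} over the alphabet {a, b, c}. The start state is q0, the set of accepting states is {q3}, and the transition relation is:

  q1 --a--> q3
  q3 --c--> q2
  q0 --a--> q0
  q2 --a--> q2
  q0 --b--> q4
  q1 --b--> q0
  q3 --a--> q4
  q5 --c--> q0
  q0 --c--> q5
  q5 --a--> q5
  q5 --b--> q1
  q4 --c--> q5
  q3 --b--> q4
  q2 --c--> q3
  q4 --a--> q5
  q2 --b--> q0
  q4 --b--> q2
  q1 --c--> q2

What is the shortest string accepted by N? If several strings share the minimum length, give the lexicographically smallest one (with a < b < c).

A breadth-first search from q0 reaches an accepting state first via the path q0 → q4 → q2 → q3 on input bbc.
No string of length < 3 is accepted (BFS exhausts all shorter strings without reaching an accepting state), and bbc is the lexicographically least accepting string of length 3.

bbc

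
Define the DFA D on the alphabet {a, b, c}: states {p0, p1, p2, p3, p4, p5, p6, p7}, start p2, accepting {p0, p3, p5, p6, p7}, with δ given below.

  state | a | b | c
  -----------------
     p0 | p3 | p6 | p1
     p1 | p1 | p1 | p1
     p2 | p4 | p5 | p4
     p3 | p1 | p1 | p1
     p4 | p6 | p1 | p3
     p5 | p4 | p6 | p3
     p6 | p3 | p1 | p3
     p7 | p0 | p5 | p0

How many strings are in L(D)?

17

The useful subgraph on states {p2, p3, p4, p5, p6} is acyclic, so L(D) is finite; the longest accepting path visits 5 useful states, giving maximum string length 4.
Counting accepting paths from p2 by length: 1 of length 1, 6 of length 2, 8 of length 3, 2 of length 4. Total 17.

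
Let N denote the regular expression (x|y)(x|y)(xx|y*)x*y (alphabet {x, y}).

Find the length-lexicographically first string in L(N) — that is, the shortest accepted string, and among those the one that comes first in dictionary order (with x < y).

By inspection of the expression, no string of length less than 3 matches, and xxy is the lexicographically first match of length 3.

xxy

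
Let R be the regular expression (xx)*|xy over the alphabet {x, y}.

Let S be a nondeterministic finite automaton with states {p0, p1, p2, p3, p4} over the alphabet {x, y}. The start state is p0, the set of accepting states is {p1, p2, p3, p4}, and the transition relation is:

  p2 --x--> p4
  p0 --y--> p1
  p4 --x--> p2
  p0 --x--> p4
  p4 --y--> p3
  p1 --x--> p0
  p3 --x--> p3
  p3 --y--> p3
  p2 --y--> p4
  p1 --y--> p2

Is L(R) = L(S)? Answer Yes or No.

No

The empty string ε is accepted by R but rejected by S.
So L(R) ≠ L(S).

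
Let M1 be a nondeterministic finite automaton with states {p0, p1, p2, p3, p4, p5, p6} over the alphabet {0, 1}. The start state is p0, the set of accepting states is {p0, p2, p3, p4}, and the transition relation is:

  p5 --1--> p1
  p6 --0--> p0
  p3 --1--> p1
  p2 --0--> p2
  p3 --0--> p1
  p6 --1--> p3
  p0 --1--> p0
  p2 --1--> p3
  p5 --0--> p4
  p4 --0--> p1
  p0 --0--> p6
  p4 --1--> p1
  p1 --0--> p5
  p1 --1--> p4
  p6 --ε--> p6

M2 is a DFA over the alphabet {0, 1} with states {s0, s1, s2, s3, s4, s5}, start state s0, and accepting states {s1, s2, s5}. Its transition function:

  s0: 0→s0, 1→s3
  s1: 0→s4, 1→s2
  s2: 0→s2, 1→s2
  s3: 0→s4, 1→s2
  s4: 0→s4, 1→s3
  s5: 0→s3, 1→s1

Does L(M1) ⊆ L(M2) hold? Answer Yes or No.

The empty string ε is in L(M1) but not in L(M2).
So L(M1) ⊄ L(M2).

No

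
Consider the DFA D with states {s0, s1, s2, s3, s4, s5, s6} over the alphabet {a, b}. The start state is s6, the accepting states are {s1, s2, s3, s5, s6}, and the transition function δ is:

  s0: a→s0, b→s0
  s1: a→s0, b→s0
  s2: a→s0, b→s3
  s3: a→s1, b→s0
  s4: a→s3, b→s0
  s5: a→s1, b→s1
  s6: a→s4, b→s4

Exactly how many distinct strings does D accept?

The useful subgraph on states {s1, s3, s4, s6} is acyclic, so L(D) is finite; the longest accepting path visits 4 useful states, giving maximum string length 3.
Counting accepting paths from s6 by length: 1 of length 0, 2 of length 2, 2 of length 3. Total 5.

5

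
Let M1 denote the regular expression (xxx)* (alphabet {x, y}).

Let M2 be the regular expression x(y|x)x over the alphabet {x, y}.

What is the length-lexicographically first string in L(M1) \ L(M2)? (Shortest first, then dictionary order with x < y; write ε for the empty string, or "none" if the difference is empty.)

ε

The empty string ε is accepted by M1 but not by M2.
Since ε is the unique shortest string, it is the required witness.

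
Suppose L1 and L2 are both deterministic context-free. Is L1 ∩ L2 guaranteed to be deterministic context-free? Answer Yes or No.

No

DCFLs are closed under complement (normalise the DPDA to read all of its input, then flip the verdict). If they were also closed under intersection, De Morgan would make them closed under union; but {aⁿbⁿ : n≥0} and {aⁿb²ⁿ : n≥0} are DCFLs (push the a's; pop one per b, respectively one per two b's) whose union no deterministic PDA accepts: a DPDA for it would have a single run on aⁿb²ⁿ, accepting after the prefix aⁿbⁿ and accepting again after n more b's; an ordinary PDA that simulates it on a's and b's and, at any moment when it is accepting, may switch to reading only a fresh letter c while feeding each c to the simulation as a b, would accept aⁱbʲcᵏ (k≥1) exactly when both aⁱbʲ and aⁱbʲ⁺ᵏ are in the language, i.e. its language intersected with the regular set a*b*c⁺ would be exactly {aⁿbⁿcⁿ : n≥1} — impossible, since context-free languages are closed under intersection with regular sets and {aⁿbⁿcⁿ} is not context-free.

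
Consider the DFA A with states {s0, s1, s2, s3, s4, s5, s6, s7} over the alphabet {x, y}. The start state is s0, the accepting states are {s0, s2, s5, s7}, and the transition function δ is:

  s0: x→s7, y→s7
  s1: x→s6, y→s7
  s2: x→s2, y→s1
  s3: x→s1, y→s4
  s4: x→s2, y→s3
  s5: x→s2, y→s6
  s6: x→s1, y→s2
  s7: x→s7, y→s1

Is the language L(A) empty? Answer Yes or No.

No

The empty string ε is accepted: the run s0 ends in the accepting state s0.
Since at least one string is accepted, L(A) is not empty.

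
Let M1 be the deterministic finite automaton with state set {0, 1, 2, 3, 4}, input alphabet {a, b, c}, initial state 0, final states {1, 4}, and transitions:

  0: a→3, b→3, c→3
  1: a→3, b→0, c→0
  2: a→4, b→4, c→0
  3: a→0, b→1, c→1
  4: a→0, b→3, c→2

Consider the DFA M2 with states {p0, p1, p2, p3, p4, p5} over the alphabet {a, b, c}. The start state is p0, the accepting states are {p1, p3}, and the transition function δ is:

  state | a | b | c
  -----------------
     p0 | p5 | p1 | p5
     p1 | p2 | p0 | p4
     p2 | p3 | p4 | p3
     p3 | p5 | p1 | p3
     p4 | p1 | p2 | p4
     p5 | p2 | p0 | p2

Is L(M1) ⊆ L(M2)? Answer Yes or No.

No

The string ab is in L(M1) but not in L(M2).
So L(M1) ⊄ L(M2).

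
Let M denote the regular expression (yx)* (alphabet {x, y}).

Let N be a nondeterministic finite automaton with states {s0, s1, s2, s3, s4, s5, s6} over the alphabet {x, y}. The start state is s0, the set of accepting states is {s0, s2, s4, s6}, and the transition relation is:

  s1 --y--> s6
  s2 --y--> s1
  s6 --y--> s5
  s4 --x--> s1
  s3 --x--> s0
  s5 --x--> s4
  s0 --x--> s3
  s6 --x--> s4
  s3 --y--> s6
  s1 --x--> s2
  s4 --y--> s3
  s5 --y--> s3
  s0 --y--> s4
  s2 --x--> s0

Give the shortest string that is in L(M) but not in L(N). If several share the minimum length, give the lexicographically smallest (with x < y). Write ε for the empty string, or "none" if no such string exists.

yx

The string yx is accepted by M but not by N.
No shorter string lies in the difference, and yx is the lexicographically first length-2 string in L(M) \ L(N).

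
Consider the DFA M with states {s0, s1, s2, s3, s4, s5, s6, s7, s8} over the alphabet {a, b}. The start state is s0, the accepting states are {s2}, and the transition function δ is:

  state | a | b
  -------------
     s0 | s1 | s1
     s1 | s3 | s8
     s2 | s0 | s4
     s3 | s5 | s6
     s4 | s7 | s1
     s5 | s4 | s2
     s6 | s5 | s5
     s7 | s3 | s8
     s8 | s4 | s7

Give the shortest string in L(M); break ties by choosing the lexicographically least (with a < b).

A breadth-first search from s0 reaches an accepting state first via the path s0 → s1 → s3 → s5 → s2 on input aaab.
No string of length < 4 is accepted (BFS exhausts all shorter strings without reaching an accepting state), and aaab is the lexicographically least accepting string of length 4.

aaab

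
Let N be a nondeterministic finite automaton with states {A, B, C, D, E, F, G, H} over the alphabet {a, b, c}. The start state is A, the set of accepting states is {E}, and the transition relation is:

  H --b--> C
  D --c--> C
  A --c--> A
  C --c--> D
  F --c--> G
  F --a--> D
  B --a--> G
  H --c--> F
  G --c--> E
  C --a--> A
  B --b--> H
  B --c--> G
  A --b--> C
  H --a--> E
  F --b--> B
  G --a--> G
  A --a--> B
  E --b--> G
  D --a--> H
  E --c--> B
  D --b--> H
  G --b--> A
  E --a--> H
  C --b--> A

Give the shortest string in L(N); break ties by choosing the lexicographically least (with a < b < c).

A breadth-first search from A reaches an accepting state first via the path A → B → G → E on input aac.
No string of length < 3 is accepted (BFS exhausts all shorter strings without reaching an accepting state), and aac is the lexicographically least accepting string of length 3.

aac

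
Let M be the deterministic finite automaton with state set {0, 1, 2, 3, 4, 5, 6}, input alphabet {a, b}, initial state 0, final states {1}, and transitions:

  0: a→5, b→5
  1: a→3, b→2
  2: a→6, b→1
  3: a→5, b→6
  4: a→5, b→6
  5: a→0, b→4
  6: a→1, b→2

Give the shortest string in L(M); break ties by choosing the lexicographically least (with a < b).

A breadth-first search from 0 reaches an accepting state first via the path 0 → 5 → 4 → 6 → 1 on input abba.
No string of length < 4 is accepted (BFS exhausts all shorter strings without reaching an accepting state), and abba is the lexicographically least accepting string of length 4.

abba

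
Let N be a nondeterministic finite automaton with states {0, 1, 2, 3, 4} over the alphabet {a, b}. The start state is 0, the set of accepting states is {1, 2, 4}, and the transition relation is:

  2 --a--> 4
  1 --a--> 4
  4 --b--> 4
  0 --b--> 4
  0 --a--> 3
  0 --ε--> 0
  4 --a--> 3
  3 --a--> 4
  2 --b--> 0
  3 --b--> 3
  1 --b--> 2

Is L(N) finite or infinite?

State 3 is reachable from the start and can reach an accepting state, and it lies on the cycle 3 → 3.
Traversing that cycle any number of times yields accepted strings of unbounded length, so the language is infinite.

infinite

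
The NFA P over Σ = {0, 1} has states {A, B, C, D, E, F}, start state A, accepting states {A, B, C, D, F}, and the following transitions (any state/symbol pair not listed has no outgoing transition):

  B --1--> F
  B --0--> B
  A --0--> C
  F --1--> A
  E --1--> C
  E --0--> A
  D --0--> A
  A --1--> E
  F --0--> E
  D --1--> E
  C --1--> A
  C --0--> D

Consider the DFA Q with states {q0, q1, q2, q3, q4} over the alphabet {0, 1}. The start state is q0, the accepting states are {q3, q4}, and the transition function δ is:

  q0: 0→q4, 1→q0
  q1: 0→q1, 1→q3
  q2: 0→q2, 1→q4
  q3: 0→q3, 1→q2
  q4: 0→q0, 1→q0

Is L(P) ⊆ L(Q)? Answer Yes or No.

No

The empty string ε is in L(P) but not in L(Q).
So L(P) ⊄ L(Q).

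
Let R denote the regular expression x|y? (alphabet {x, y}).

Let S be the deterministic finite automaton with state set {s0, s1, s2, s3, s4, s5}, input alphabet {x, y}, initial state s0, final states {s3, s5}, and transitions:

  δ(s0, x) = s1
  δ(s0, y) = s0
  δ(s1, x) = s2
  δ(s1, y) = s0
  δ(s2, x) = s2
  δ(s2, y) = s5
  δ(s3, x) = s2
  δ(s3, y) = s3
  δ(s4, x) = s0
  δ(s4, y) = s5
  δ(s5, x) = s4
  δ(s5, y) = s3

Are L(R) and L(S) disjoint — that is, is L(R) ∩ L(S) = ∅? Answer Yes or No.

Converting the expression R to a DFA (subset construction, then merging equivalent states) gives the minimal DFA with states {r0, r1, r2}, start state r0, accepting states {r0, r1} and transitions r0: x→r1, y→r1; r1: x→r2, y→r2; r2: x→r2, y→r2.
Exploring the product automaton R × S from the start pair (r0, s0), following both machines on each input symbol, reaches 9 state pairs: (r0, s0), (r1, s1), (r1, s0), (r2, s2), (r2, s0), (r2, s1), (r2, s5), (r2, s4), (r2, s3).
R accepts in {r0, r1} and S accepts in {s3, s5}; no reachable pair has both components accepting, so no string drives both machines to acceptance simultaneously and L(R) ∩ L(S) = ∅.
So no string is accepted by both, and the intersection is empty.

Yes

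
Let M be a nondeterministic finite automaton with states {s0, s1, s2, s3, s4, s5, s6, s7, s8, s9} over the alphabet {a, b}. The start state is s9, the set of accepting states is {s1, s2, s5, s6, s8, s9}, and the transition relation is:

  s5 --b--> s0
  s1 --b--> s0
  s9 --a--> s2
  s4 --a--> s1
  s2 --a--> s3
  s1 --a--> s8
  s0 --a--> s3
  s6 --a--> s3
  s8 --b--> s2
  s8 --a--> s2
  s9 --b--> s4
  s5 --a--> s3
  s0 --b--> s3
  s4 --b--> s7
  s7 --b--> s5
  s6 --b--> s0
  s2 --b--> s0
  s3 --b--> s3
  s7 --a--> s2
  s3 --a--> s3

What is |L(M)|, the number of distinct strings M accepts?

8

The useful subgraph on states {s1, s2, s4, s5, s7, s8, s9} is acyclic, so L(M) is finite; the longest accepting path visits 5 useful states, giving maximum string length 4.
Counting accepting paths from s9 by length: 1 of length 0, 1 of length 1, 1 of length 2, 3 of length 3, 2 of length 4. Total 8.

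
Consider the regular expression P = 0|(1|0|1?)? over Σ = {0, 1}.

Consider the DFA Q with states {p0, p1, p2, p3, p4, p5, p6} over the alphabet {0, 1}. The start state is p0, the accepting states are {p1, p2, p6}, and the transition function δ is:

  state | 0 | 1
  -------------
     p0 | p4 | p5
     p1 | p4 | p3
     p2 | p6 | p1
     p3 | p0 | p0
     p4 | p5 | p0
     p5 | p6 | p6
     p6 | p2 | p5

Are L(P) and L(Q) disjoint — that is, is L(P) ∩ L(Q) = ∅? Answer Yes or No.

Converting the expression P to a DFA (subset construction, then merging equivalent states) gives the minimal DFA with states {r0, r1, r2}, start state r0, accepting states {r0, r1} and transitions r0: 0→r1, 1→r1; r1: 0→r2, 1→r2; r2: 0→r2, 1→r2.
Exploring the product automaton P × Q from the start pair (r0, p0), following both machines on each input symbol, reaches 10 state pairs: (r0, p0), (r1, p4), (r1, p5), (r2, p5), (r2, p0), (r2, p6), (r2, p4), (r2, p2), (r2, p1), (r2, p3).
P accepts in {r0, r1} and Q accepts in {p1, p2, p6}; no reachable pair has both components accepting, so no string drives both machines to acceptance simultaneously and L(P) ∩ L(Q) = ∅.
So no string is accepted by both, and the intersection is empty.

Yes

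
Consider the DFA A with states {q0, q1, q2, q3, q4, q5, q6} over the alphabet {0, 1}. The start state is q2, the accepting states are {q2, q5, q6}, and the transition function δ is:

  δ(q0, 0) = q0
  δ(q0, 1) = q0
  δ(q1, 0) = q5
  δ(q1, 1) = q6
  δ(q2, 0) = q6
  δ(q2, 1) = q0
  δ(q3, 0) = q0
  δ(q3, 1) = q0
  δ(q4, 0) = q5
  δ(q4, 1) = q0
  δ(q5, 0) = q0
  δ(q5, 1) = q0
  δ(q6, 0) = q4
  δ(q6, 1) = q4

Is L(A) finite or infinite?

finite

The useful states (reachable from q2 and able to reach an accepting state) are {q2, q4, q5, q6}.
Restricted to these states the transition graph has no cycle, so every accepting path has bounded length and L is finite.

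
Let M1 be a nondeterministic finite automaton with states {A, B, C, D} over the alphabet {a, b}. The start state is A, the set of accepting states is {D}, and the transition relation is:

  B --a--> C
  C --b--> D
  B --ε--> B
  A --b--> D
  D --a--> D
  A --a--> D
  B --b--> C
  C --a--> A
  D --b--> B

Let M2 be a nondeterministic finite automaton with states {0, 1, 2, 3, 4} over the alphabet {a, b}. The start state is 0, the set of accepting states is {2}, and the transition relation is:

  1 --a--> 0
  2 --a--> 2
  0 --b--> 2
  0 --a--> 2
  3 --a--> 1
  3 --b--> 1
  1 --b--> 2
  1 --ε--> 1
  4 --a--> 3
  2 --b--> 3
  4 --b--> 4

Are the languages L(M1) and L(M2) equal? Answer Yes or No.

Yes

Exploring the product automaton M1 × M2 from the start pair (A, 0), following both machines on each input symbol, reaches 4 state pairs: (A, 0), (D, 2), (B, 3), (C, 1).
M1 accepts in {D} and M2 accepts in {2}. In every reachable pair the two components are either both accepting — (D, 2) — or both non-accepting, so no string is accepted by exactly one of the machines: L(M1) \ L(M2) and L(M2) \ L(M1) are both empty.
Hence every string is accepted by M1 iff it is accepted by M2, and the two languages coincide.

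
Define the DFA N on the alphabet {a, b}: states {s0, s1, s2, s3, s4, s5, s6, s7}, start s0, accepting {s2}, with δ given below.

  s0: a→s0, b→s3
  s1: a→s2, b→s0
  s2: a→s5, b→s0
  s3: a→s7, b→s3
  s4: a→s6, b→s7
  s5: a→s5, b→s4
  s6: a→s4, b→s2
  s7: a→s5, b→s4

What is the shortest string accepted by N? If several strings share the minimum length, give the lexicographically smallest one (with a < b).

babab

A breadth-first search from s0 reaches an accepting state first via the path s0 → s3 → s7 → s4 → s6 → s2 on input babab.
No string of length < 5 is accepted (BFS exhausts all shorter strings without reaching an accepting state), and babab is the lexicographically least accepting string of length 5.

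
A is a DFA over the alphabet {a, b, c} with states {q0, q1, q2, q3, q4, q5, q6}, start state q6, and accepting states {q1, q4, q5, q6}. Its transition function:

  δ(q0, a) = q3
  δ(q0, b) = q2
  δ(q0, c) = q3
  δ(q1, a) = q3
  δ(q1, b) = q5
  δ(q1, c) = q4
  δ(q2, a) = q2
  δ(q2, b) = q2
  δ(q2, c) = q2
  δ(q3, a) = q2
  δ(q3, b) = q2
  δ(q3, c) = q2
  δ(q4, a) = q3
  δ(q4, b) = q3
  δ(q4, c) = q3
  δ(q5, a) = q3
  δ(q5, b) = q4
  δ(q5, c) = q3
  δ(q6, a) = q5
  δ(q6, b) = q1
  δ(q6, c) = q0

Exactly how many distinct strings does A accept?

The useful subgraph on states {q1, q4, q5, q6} is acyclic, so L(A) is finite; the longest accepting path visits 4 useful states, giving maximum string length 3.
Counting accepting paths from q6 by length: 1 of length 0, 2 of length 1, 3 of length 2, 1 of length 3. Total 7.

7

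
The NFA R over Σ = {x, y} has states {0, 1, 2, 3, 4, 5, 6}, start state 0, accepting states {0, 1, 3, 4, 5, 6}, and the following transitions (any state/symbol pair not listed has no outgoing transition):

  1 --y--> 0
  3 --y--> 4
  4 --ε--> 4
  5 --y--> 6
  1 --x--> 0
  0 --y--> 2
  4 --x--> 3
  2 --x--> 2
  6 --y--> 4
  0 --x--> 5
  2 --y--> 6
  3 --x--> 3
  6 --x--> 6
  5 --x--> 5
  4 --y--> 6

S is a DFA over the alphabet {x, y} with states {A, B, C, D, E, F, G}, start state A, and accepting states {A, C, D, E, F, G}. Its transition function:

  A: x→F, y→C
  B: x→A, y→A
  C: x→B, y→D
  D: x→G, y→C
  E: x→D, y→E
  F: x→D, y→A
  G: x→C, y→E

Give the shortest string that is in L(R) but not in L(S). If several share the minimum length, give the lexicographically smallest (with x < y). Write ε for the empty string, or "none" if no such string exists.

The string xxyx is accepted by R but not by S.
No shorter string lies in the difference, and xxyx is the lexicographically first length-4 string in L(R) \ L(S).

xxyx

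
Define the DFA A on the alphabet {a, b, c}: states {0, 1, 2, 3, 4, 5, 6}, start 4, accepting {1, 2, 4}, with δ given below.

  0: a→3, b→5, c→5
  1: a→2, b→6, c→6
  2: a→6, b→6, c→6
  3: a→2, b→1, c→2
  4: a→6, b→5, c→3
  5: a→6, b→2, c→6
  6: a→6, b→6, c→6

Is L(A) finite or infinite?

finite

The useful states (reachable from 4 and able to reach an accepting state) are {1, 2, 3, 4, 5}.
Restricted to these states the transition graph has no cycle, so every accepting path has bounded length and L is finite.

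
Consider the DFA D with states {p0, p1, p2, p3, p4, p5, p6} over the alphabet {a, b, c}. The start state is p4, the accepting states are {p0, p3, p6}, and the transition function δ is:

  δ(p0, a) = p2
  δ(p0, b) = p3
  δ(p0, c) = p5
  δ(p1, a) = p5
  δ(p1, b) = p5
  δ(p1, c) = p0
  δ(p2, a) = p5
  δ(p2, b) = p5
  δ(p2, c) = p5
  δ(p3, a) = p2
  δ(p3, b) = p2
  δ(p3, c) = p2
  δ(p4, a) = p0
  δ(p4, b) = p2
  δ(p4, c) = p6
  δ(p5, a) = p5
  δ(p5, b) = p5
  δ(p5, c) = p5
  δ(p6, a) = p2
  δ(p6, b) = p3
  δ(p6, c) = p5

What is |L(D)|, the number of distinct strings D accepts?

4

The useful subgraph on states {p0, p3, p4, p6} is acyclic, so L(D) is finite; the longest accepting path visits 3 useful states, giving maximum string length 2.
Counting accepting paths from p4 by length: 2 of length 1, 2 of length 2. Total 4.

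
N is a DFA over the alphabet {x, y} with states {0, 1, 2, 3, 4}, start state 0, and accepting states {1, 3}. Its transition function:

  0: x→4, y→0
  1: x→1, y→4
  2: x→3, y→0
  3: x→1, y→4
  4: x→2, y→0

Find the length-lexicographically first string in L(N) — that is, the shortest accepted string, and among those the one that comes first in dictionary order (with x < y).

A breadth-first search from 0 reaches an accepting state first via the path 0 → 4 → 2 → 3 on input xxx.
No string of length < 3 is accepted (BFS exhausts all shorter strings without reaching an accepting state), and xxx is the lexicographically least accepting string of length 3.

xxx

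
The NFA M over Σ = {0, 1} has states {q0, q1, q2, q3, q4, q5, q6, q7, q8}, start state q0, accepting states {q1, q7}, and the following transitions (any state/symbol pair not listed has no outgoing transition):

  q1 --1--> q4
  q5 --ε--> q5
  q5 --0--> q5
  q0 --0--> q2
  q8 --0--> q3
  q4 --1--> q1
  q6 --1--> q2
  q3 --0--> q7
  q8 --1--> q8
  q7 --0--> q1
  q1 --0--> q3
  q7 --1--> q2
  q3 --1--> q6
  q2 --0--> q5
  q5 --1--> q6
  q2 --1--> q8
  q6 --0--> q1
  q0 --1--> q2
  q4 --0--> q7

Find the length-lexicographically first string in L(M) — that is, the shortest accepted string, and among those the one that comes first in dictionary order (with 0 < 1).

A breadth-first search from q0 reaches an accepting state first via the path q0 → q2 → q5 → q6 → q1 on input 0010.
No string of length < 4 is accepted (BFS exhausts all shorter strings without reaching an accepting state), and 0010 is the lexicographically least accepting string of length 4.

0010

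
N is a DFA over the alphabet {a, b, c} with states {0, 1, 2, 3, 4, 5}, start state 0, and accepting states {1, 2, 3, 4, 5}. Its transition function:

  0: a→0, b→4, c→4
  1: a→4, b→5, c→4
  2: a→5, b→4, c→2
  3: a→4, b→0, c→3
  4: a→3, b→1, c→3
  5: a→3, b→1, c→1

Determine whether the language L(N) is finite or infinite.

State 0 is reachable from the start and can reach an accepting state, and it lies on the cycle 0 → 0.
Traversing that cycle any number of times yields accepted strings of unbounded length, so the language is infinite.

infinite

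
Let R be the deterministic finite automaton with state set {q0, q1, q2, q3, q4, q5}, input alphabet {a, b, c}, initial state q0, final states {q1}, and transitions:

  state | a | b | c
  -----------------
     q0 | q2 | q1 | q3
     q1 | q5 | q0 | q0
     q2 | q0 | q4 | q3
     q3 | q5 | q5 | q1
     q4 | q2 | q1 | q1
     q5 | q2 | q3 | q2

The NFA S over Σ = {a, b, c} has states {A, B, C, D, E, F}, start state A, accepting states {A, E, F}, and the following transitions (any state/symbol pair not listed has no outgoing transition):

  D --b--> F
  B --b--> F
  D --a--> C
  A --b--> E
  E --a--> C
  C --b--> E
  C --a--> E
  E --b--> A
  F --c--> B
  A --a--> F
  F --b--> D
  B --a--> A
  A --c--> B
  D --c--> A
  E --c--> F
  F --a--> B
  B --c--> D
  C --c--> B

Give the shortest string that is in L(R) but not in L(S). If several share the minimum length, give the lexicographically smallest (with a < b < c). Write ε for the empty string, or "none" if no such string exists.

The string cc is accepted by R but not by S.
No shorter string lies in the difference, and cc is the lexicographically first length-2 string in L(R) \ L(S).

cc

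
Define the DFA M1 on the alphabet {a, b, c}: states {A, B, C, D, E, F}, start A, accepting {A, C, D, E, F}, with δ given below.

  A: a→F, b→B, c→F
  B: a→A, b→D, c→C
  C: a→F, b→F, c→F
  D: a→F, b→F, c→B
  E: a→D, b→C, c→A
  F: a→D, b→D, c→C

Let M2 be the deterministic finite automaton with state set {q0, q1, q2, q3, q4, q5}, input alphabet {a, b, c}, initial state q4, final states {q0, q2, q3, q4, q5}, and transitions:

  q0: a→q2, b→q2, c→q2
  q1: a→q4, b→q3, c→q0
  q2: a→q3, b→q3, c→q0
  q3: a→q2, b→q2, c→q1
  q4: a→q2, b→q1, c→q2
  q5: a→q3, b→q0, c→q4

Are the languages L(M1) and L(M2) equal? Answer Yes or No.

Yes

Exploring the product automaton M1 × M2 from the start pair (A, q4), following both machines on each input symbol, reaches 5 state pairs: (A, q4), (F, q2), (B, q1), (D, q3), (C, q0).
M1 accepts in {A, C, D, E, F} and M2 accepts in {q0, q2, q3, q4, q5}. In every reachable pair the two components are either both accepting — (A, q4), (F, q2), (D, q3), (C, q0) — or both non-accepting, so no string is accepted by exactly one of the machines: L(M1) \ L(M2) and L(M2) \ L(M1) are both empty.
Hence every string is accepted by M1 iff it is accepted by M2, and the two languages coincide.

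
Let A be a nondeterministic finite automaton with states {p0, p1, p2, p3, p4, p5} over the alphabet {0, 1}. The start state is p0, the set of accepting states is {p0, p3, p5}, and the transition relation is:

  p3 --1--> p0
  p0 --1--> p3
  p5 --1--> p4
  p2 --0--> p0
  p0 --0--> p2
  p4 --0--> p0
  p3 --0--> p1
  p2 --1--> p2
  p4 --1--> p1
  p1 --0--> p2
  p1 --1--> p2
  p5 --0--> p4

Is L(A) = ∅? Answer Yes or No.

No

The empty string ε is accepted: the run p0 ends in the accepting state p0.
Since at least one string is accepted, L(A) is not empty.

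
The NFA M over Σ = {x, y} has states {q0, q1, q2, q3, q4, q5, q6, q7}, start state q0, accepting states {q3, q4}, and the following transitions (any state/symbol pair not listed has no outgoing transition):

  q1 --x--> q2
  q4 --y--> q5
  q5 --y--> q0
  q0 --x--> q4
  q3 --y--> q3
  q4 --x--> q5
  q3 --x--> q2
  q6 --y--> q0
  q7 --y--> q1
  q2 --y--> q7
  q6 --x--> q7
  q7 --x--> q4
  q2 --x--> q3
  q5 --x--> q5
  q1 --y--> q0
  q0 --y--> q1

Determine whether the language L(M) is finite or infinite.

infinite

State q0 is reachable from the start and can reach an accepting state, and it lies on the cycle q0 → q1 → q0.
Traversing that cycle any number of times yields accepted strings of unbounded length, so the language is infinite.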